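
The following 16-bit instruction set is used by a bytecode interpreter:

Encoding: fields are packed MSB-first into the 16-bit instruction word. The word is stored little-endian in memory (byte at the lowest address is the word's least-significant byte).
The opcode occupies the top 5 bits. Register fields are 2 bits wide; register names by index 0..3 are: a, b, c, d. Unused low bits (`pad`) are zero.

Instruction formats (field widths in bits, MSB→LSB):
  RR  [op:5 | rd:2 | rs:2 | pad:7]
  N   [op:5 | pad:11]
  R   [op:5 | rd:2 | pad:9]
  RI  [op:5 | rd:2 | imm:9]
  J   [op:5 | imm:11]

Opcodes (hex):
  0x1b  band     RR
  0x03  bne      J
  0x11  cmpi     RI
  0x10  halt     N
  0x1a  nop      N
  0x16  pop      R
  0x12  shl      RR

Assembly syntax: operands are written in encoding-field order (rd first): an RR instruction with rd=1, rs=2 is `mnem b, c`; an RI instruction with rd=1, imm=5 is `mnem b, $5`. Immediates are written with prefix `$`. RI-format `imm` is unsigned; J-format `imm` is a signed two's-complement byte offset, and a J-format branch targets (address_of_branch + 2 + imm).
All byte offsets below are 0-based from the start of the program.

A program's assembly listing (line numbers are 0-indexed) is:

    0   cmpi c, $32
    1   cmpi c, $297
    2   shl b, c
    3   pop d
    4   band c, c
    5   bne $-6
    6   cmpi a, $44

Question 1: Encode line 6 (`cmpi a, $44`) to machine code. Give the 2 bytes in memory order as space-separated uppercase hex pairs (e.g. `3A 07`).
2C 88

L6: cmpi op=0x11:5|rd=0:2|imm=44:9 ⇒ 0x882c ⇒ little 2c 88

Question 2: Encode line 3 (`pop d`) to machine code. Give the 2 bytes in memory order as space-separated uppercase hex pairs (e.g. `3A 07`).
00 B6

line 3 (pop): pack op=0x16:5|rd=3:2|pad=0:9 = 0xb600; little→ 00 b6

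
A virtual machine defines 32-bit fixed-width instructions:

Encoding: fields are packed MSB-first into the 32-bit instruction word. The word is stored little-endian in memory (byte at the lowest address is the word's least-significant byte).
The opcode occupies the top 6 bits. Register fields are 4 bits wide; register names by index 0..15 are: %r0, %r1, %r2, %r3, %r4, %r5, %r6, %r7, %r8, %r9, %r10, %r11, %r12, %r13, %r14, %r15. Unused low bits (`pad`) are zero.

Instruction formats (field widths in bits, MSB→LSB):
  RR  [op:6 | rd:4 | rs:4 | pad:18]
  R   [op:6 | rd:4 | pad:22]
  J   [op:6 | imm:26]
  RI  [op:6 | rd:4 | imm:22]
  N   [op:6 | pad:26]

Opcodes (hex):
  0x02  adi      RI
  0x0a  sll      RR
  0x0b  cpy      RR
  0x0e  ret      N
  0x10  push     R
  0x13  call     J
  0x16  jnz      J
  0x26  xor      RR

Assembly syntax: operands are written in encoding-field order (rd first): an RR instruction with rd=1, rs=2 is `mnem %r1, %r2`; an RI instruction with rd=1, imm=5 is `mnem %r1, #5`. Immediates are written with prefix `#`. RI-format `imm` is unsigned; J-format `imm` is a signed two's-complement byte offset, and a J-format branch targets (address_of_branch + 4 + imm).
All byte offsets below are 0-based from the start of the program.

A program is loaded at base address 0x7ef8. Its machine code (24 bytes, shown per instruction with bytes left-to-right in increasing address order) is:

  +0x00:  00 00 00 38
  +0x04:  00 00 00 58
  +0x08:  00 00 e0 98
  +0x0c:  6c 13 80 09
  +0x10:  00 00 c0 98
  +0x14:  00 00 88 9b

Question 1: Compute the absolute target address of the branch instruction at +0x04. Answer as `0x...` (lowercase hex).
0x7f00

+0x04: 00 00 00 58 ⇒ word 0x58000000 (little)
  opcode bits[31:26]=0x16: jnz/J
  [25:0] imm=0 = #0
  target = base 0x7ef8 + off 0x04 + 4 + imm 0 = 0x7f00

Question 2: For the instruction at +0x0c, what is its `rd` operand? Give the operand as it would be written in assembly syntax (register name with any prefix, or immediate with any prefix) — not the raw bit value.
%r6

+0x0c: 6c 13 80 09 ⇒ word 0x0980136c (little)
  op=0x0980136c>>26=0x2 ⇒ adi (RI)
  rd@[25:22]=0x6 ⇒ %r6
  imm@[21:0]=0x136c ⇒ #4972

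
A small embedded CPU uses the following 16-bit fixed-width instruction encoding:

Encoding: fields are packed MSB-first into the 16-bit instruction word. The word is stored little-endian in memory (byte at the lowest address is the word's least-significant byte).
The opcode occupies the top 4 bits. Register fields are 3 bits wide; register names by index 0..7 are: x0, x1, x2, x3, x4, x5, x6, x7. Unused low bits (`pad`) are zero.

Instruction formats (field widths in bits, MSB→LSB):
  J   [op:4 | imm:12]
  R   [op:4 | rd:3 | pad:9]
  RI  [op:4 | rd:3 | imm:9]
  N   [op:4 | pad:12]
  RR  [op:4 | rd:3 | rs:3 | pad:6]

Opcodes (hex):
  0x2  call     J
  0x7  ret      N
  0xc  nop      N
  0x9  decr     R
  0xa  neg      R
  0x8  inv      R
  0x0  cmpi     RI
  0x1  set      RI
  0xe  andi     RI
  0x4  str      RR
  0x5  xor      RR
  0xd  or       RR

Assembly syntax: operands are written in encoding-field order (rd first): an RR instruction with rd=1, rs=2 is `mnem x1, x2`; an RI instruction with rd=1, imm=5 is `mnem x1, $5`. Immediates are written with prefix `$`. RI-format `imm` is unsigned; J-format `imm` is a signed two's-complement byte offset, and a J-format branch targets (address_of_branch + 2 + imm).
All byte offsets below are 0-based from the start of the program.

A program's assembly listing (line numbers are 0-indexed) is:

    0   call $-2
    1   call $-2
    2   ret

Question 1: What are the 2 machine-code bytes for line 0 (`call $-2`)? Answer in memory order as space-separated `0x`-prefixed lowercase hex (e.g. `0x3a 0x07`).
0xfe 0x2f

line 0 (call): pack op=0x2:4|imm=-2:12 = 0x2ffe; little→ fe 2f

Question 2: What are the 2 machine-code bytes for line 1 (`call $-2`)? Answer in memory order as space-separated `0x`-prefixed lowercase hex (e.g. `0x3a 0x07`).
1. call fields op=0x2:4|imm=-2:12 → word 2ffeh → fe 2f

0xfe 0x2f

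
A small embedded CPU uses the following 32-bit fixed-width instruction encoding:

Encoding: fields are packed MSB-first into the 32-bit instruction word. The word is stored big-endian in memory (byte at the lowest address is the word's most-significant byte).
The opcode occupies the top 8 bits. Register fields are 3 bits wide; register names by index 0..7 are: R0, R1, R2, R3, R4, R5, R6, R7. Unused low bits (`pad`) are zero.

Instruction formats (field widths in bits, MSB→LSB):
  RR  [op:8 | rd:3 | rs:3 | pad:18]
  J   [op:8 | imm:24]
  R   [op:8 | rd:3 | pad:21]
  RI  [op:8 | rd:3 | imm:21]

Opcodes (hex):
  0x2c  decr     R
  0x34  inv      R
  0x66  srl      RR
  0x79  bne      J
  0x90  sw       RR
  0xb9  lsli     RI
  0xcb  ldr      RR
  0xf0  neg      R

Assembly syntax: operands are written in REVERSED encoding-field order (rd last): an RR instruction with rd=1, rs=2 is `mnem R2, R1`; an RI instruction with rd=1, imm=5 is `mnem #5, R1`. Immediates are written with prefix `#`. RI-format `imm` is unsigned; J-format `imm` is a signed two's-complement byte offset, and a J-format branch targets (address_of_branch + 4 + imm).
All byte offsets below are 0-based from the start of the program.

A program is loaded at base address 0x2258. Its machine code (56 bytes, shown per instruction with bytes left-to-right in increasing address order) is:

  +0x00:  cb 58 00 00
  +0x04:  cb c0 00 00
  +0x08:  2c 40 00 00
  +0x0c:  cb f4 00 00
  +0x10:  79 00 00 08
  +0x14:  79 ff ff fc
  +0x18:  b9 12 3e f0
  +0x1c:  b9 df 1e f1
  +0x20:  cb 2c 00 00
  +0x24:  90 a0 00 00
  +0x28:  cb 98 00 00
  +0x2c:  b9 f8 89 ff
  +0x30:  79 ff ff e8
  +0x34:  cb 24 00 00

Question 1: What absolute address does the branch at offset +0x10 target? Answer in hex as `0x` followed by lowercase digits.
0x2274

@+10  big-endian(79 00 00 08) = 0x79000008
  top 8b → 0x79 → bne [J]
  imm: (w>>0)&0xffffff=0x8 → #8
  target = base 0x2258 + off 0x10 + 4 + imm 8 = 0x2274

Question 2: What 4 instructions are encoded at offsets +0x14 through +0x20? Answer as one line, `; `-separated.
off 0x14: read 79 ff ff fc as big → 0x79fffffc
  top 8b → 0x79 → bne [J]
  imm@[23:0]=0xfffffc (s24→-4) ⇒ #-4
off 0x18: read b9 12 3e f0 as big → 0xb9123ef0
  top 8b → 0xb9 → lsli [RI]
  rd@[23:21]=0x0 ⇒ R0
  imm@[20:0]=0x123ef0 ⇒ #1195760
off 0x1c: read b9 df 1e f1 as big → 0xb9df1ef1
  top 8b → 0xb9 → lsli [RI]
  rd@[23:21]=0x6 ⇒ R6
  imm@[20:0]=0x1f1ef1 ⇒ #2039537
off 0x20: read cb 2c 00 00 as big → 0xcb2c0000
  top 8b → 0xcb → ldr [RR]
  rd@[23:21]=0x1 ⇒ R1
  rs@[20:18]=0x3 ⇒ R3

bne #-4; lsli #1195760, R0; lsli #2039537, R6; ldr R3, R1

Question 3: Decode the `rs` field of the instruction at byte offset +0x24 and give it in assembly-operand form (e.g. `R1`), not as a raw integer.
+0x24: 90 a0 00 00 ⇒ word 0x90a00000 (big)
  top 8b → 0x90 → sw [RR]
  [23:21] rd=5 = R5
  [20:18] rs=0 = R0

R0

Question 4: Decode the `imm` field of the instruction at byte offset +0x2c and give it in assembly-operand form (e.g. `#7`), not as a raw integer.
off 0x2c: read b9 f8 89 ff as big → 0xb9f889ff
  top 8b → 0xb9 → lsli [RI]
  rd: (w>>21)&0x7=0x7 → R7
  imm: (w>>0)&0x1fffff=0x1889ff → #1608191

#1608191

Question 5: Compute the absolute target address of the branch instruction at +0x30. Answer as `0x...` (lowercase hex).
@+30  big-endian(79 ff ff e8) = 0x79ffffe8
  op=0x79ffffe8>>24=0x79 ⇒ bne (J)
  imm: (w>>0)&0xffffff=0xffffe8 (s24→-24) → #-24
  target = base 0x2258 + off 0x30 + 4 + imm -24 = 0x2274

0x2274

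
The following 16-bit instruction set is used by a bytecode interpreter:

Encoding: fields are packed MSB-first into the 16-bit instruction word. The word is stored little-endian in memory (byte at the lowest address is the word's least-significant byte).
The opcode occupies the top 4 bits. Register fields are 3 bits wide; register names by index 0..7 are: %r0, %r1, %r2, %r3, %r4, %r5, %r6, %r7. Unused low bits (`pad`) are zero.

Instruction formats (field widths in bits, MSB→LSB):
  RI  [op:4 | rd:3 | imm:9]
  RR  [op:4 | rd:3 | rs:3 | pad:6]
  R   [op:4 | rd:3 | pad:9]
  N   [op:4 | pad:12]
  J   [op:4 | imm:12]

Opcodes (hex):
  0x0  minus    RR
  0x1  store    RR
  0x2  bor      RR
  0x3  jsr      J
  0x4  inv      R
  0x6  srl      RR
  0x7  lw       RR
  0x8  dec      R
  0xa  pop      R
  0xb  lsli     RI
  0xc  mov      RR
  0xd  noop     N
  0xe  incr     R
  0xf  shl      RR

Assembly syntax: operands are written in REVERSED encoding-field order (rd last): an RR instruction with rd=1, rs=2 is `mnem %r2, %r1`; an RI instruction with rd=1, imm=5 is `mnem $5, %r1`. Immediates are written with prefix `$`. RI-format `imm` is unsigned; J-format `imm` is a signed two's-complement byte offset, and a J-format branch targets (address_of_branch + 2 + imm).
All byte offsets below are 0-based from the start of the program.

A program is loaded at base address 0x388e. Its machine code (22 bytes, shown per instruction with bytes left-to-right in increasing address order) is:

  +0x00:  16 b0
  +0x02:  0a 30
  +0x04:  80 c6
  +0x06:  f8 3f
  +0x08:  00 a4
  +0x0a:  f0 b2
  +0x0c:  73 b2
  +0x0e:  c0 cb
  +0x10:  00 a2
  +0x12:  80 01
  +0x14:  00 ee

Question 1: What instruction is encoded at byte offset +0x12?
minus %r6, %r0

[12] 80 01 → 0x0180
  op=0x0180>>12=0x0 ⇒ minus (RR)
  rd: (w>>9)&0x7=0x0 → %r0
  rs: (w>>6)&0x7=0x6 → %r6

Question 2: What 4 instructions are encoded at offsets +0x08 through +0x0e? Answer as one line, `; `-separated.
pop %r2; lsli $240, %r1; lsli $115, %r1; mov %r7, %r5

+0x08: 00 a4 ⇒ word 0xa400 (little)
  opcode bits[15:12]=0xa: pop/R
  rd: (w>>9)&0x7=0x2 → %r2
+0x0a: f0 b2 ⇒ word 0xb2f0 (little)
  opcode bits[15:12]=0xb: lsli/RI
  rd: (w>>9)&0x7=0x1 → %r1
  imm: (w>>0)&0x1ff=0xf0 → $240
+0x0c: 73 b2 ⇒ word 0xb273 (little)
  opcode bits[15:12]=0xb: lsli/RI
  rd: (w>>9)&0x7=0x1 → %r1
  imm: (w>>0)&0x1ff=0x73 → $115
+0x0e: c0 cb ⇒ word 0xcbc0 (little)
  opcode bits[15:12]=0xc: mov/RR
  rd: (w>>9)&0x7=0x5 → %r5
  rs: (w>>6)&0x7=0x7 → %r7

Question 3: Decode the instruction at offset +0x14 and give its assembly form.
+0x14: 00 ee ⇒ word 0xee00 (little)
  top 4b → 0xe → incr [R]
  rd: (w>>9)&0x7=0x7 → %r7

incr %r7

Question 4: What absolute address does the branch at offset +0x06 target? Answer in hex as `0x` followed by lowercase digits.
0x388e

@+06  little-endian(f8 3f) = 0x3ff8
  op=0x3ff8>>12=0x3 ⇒ jsr (J)
  [11:0] imm=4088 (s12→-8) = $-8
  target = base 0x388e + off 0x06 + 2 + imm -8 = 0x388e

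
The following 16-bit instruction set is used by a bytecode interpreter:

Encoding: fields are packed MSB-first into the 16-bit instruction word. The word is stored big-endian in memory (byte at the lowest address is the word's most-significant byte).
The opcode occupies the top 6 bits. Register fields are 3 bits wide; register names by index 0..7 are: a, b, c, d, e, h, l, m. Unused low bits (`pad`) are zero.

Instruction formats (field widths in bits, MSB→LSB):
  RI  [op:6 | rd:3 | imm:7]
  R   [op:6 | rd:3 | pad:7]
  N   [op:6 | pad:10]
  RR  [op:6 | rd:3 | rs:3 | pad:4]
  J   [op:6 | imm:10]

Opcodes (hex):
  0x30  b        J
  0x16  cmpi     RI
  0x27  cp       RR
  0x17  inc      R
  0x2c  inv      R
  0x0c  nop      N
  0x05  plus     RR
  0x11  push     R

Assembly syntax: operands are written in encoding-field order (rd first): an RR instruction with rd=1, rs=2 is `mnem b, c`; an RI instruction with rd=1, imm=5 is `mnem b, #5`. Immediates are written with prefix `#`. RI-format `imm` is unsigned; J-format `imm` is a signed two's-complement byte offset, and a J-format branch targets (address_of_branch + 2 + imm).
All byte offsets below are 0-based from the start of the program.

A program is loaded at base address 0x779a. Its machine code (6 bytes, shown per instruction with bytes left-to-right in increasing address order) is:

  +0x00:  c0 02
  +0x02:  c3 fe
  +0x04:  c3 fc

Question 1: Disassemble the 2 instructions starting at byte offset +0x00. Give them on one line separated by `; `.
b #2; b #-2

[00] c0 02 → 0xc002
  op=0xc002>>10=0x30 ⇒ b (J)
  [9:0] imm=2 = #2
[02] c3 fe → 0xc3fe
  op=0xc3fe>>10=0x30 ⇒ b (J)
  [9:0] imm=1022 (s10→-2) = #-2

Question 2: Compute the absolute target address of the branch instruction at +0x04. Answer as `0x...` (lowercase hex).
0x779c

@+04  big-endian(c3 fc) = 0xc3fc
  op=0xc3fc>>10=0x30 ⇒ b (J)
  imm: (w>>0)&0x3ff=0x3fc (s10→-4) → #-4
  target = base 0x779a + off 0x04 + 2 + imm -4 = 0x779c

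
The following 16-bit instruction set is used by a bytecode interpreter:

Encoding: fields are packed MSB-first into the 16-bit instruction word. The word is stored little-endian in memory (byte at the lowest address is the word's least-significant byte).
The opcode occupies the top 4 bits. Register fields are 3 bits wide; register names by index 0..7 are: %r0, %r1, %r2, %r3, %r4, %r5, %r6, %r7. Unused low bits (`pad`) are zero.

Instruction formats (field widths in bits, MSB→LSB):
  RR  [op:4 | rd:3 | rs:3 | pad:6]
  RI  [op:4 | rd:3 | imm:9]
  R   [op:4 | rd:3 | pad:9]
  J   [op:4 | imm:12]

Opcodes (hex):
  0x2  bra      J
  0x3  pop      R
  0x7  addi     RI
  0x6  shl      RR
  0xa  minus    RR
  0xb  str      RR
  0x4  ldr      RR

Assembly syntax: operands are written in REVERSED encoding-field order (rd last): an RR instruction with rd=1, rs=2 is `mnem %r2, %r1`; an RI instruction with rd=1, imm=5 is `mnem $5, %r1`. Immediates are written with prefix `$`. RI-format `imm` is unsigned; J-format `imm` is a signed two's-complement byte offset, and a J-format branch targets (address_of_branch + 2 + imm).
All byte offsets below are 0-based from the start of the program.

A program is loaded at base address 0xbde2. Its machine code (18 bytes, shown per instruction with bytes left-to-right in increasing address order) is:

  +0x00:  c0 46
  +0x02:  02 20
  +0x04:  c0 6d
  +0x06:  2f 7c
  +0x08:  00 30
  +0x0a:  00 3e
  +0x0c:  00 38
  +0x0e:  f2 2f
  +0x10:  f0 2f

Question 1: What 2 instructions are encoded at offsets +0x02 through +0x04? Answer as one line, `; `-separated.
+0x02: 02 20 ⇒ word 0x2002 (little)
  top 4b → 0x2 → bra [J]
  [11:0] imm=2 = $2
+0x04: c0 6d ⇒ word 0x6dc0 (little)
  top 4b → 0x6 → shl [RR]
  [11:9] rd=6 = %r6
  [8:6] rs=7 = %r7

bra $2; shl %r7, %r6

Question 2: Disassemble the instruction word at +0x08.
@+08  little-endian(00 30) = 0x3000
  op=0x3000>>12=0x3 ⇒ pop (R)
  rd@[11:9]=0x0 ⇒ %r0

pop %r0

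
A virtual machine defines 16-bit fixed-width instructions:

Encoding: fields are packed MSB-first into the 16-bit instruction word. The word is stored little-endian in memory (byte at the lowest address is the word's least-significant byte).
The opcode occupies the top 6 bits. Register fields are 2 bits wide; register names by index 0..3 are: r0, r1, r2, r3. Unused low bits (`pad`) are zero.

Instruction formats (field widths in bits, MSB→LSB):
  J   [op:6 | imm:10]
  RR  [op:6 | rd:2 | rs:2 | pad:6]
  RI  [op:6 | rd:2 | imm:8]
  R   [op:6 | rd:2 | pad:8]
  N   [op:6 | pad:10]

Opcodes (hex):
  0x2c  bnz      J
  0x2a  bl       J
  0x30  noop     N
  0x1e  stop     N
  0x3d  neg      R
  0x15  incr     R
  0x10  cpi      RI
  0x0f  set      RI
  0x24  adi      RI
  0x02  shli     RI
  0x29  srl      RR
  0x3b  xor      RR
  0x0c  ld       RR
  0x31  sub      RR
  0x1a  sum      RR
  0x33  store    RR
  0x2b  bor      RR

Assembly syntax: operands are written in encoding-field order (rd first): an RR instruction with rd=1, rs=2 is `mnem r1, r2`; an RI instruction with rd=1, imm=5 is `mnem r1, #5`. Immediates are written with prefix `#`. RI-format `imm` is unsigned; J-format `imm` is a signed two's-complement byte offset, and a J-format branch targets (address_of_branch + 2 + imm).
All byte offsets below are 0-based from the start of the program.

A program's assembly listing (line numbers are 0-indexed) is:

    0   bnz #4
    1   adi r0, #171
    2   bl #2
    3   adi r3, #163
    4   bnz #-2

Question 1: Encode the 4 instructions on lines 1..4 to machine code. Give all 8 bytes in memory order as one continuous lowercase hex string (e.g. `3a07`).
line 1 (adi): pack op=0x24:6|rd=0:2|imm=171:8 = 0x90ab; little→ ab 90
line 2 (bl): pack op=0x2a:6|imm=2:10 = 0xa802; little→ 02 a8
line 3 (adi): pack op=0x24:6|rd=3:2|imm=163:8 = 0x93a3; little→ a3 93
line 4 (bnz): pack op=0x2c:6|imm=-2:10 = 0xb3fe; little→ fe b3

ab9002a8a393feb3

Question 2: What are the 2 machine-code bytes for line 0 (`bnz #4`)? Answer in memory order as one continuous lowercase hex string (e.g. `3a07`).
L0: bnz op=0x2c:6|imm=4:10 ⇒ 0xb004 ⇒ little 04 b0

04b0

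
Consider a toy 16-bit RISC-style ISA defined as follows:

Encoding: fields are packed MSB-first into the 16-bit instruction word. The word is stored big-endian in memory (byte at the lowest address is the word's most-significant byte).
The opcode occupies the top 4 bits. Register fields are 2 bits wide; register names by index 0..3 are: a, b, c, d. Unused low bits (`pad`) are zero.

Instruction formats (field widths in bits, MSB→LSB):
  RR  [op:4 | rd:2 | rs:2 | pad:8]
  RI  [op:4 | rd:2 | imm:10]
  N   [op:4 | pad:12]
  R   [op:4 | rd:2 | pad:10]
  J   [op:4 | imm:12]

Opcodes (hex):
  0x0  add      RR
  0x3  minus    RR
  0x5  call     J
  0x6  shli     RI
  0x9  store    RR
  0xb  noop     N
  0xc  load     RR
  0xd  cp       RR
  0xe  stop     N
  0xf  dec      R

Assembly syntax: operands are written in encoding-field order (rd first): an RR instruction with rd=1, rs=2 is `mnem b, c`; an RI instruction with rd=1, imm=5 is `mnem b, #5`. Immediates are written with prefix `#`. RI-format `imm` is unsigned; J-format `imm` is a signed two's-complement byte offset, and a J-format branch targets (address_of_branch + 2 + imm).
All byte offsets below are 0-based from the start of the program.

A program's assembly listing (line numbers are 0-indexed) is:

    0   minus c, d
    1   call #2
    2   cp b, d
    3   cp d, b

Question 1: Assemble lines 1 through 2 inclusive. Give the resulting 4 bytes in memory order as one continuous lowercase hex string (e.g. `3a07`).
5002d700

1. call fields op=0x5:4|imm=2:12 → word 5002h → 50 02
2. cp fields op=0xd:4|rd=1:2|rs=3:2|pad=0:8 → word d700h → d7 00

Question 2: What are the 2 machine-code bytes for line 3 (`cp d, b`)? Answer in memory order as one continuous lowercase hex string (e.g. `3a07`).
dd00

line 3 (cp): pack op=0xd:4|rd=3:2|rs=1:2|pad=0:8 = 0xdd00; big→ dd 00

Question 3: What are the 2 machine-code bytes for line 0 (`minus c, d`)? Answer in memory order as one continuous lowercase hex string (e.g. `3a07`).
line 0 (minus): pack op=0x3:4|rd=2:2|rs=3:2|pad=0:8 = 0x3b00; big→ 3b 00

3b00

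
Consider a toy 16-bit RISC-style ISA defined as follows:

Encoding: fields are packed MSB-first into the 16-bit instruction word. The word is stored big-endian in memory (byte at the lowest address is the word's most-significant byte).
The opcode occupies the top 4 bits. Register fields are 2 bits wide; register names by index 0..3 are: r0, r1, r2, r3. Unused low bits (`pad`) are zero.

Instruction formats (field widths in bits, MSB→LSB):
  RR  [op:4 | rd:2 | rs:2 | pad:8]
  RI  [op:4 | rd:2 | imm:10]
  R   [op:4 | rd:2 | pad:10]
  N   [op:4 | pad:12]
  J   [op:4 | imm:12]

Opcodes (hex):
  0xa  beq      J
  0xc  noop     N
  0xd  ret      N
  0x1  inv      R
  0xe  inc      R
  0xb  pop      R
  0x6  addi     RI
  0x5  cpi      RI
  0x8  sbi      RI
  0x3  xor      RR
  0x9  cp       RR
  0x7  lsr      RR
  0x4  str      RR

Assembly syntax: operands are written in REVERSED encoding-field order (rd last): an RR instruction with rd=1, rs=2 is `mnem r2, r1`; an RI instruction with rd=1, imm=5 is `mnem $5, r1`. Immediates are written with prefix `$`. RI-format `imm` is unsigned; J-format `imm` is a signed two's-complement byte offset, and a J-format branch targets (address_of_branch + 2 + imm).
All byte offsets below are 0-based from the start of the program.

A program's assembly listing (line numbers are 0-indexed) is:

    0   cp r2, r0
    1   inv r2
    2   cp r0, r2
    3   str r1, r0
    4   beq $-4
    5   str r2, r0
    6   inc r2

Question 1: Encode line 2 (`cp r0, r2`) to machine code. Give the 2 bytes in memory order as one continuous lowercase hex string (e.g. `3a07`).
2. cp fields op=0x9:4|rd=2:2|rs=0:2|pad=0:8 → word 9800h → 98 00

9800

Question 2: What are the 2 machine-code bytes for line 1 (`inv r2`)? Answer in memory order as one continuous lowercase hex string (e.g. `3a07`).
1800

L1: inv op=0x1:4|rd=2:2|pad=0:10 ⇒ 0x1800 ⇒ big 18 00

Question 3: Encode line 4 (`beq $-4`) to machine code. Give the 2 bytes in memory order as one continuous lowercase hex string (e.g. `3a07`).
line 4 (beq): pack op=0xa:4|imm=-4:12 = 0xaffc; big→ af fc

affc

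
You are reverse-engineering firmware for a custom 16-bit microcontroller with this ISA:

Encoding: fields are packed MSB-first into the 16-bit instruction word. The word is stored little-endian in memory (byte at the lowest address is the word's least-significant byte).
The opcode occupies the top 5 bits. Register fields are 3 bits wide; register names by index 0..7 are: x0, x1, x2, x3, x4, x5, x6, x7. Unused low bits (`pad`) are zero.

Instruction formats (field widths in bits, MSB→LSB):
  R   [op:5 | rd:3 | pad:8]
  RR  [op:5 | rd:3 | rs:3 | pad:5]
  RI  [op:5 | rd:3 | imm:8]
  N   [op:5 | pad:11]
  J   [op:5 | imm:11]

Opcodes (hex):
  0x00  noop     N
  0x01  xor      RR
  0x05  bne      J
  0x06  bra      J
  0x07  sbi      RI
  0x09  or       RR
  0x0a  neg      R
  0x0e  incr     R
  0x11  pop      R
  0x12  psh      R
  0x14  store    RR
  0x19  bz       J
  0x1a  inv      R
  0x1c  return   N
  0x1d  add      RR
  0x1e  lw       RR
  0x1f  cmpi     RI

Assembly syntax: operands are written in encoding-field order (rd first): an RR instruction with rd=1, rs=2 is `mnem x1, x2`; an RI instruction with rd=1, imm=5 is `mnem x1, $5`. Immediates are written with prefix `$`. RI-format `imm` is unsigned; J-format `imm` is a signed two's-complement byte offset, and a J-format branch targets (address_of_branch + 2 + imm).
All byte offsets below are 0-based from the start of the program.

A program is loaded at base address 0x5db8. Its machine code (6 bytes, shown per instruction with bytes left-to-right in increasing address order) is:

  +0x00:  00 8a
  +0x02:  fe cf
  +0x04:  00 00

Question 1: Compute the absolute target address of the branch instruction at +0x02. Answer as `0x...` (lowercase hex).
0x5dba

off 0x02: read fe cf as little → 0xcffe
  top 5b → 0x19 → bz [J]
  [10:0] imm=2046 (s11→-2) = $-2
  target = base 0x5db8 + off 0x02 + 2 + imm -2 = 0x5dba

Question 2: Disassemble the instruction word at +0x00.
pop x2

off 0x00: read 00 8a as little → 0x8a00
  opcode bits[15:11]=0x11: pop/R
  rd: (w>>8)&0x7=0x2 → x2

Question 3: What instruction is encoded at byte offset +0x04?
noop

@+04  little-endian(00 00) = 0x0000
  opcode bits[15:11]=0x0: noop/N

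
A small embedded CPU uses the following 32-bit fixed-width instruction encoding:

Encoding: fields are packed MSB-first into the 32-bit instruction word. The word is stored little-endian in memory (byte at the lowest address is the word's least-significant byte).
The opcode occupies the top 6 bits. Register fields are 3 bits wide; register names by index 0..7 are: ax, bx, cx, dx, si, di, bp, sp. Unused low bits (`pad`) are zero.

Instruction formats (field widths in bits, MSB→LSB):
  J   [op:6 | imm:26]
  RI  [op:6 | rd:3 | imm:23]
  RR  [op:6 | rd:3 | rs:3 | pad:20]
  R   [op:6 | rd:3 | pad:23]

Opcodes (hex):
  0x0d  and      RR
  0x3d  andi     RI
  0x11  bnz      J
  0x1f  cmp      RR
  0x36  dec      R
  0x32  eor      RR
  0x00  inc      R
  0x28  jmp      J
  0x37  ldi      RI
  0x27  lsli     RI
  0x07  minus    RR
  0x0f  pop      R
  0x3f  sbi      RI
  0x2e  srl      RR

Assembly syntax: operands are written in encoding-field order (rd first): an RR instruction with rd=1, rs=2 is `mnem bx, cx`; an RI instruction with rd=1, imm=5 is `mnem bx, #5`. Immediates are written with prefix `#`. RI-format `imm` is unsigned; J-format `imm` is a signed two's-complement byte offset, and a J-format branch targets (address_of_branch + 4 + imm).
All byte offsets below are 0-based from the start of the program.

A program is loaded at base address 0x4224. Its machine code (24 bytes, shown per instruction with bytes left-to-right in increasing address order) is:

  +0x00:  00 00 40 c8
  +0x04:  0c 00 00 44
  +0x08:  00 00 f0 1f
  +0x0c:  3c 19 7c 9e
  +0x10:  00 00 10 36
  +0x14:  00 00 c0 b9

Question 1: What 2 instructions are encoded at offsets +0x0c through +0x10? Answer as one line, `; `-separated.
[0c] 3c 19 7c 9e → 0x9e7c193c
  op=0x9e7c193c>>26=0x27 ⇒ lsli (RI)
  rd: (w>>23)&0x7=0x4 → si
  imm: (w>>0)&0x7fffff=0x7c193c → #8132924
[10] 00 00 10 36 → 0x36100000
  op=0x36100000>>26=0xd ⇒ and (RR)
  rd: (w>>23)&0x7=0x4 → si
  rs: (w>>20)&0x7=0x1 → bx

lsli si, #8132924; and si, bx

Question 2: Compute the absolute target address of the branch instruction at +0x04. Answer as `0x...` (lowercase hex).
0x4238

[04] 0c 00 00 44 → 0x4400000c
  opcode bits[31:26]=0x11: bnz/J
  imm: (w>>0)&0x3ffffff=0xc → #12
  target = base 0x4224 + off 0x04 + 4 + imm 12 = 0x4238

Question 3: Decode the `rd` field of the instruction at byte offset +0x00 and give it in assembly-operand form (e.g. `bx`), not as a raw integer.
ax

off 0x00: read 00 00 40 c8 as little → 0xc8400000
  top 6b → 0x32 → eor [RR]
  [25:23] rd=0 = ax
  [22:20] rs=4 = si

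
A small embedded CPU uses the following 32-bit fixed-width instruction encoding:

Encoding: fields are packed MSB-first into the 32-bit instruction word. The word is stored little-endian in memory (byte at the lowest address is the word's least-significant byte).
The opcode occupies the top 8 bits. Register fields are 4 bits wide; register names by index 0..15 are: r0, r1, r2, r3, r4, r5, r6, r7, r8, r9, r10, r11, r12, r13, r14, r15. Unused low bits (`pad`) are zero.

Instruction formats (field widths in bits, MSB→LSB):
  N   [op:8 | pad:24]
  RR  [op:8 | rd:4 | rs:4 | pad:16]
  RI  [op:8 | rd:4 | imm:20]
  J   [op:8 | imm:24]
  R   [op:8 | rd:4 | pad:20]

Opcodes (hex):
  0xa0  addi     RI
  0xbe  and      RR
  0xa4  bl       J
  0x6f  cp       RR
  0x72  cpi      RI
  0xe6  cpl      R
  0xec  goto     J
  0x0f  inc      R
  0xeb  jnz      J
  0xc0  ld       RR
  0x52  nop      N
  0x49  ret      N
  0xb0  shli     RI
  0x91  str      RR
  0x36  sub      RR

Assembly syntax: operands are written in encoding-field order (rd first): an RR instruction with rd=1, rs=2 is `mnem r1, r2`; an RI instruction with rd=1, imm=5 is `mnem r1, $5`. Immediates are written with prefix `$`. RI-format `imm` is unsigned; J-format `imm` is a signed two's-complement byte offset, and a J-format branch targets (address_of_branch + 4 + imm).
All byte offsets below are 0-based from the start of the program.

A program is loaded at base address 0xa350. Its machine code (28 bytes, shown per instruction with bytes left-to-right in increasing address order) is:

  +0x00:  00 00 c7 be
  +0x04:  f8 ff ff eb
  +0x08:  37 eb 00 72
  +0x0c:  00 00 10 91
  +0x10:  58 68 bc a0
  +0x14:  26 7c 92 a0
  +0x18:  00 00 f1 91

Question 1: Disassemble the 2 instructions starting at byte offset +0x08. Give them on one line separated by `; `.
cpi r0, $60215; str r1, r0

+0x08: 37 eb 00 72 ⇒ word 0x7200eb37 (little)
  opcode bits[31:24]=0x72: cpi/RI
  rd: (w>>20)&0xf=0x0 → r0
  imm: (w>>0)&0xfffff=0xeb37 → $60215
+0x0c: 00 00 10 91 ⇒ word 0x91100000 (little)
  opcode bits[31:24]=0x91: str/RR
  rd: (w>>20)&0xf=0x1 → r1
  rs: (w>>16)&0xf=0x0 → r0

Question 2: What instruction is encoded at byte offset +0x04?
@+04  little-endian(f8 ff ff eb) = 0xebfffff8
  opcode bits[31:24]=0xeb: jnz/J
  [23:0] imm=16777208 (s24→-8) = $-8

jnz $-8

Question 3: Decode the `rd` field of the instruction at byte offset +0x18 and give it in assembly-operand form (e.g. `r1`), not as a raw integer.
r15

@+18  little-endian(00 00 f1 91) = 0x91f10000
  op=0x91f10000>>24=0x91 ⇒ str (RR)
  [23:20] rd=15 = r15
  [19:16] rs=1 = r1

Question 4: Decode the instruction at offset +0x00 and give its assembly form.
and r12, r7

+0x00: 00 00 c7 be ⇒ word 0xbec70000 (little)
  opcode bits[31:24]=0xbe: and/RR
  rd: (w>>20)&0xf=0xc → r12
  rs: (w>>16)&0xf=0x7 → r7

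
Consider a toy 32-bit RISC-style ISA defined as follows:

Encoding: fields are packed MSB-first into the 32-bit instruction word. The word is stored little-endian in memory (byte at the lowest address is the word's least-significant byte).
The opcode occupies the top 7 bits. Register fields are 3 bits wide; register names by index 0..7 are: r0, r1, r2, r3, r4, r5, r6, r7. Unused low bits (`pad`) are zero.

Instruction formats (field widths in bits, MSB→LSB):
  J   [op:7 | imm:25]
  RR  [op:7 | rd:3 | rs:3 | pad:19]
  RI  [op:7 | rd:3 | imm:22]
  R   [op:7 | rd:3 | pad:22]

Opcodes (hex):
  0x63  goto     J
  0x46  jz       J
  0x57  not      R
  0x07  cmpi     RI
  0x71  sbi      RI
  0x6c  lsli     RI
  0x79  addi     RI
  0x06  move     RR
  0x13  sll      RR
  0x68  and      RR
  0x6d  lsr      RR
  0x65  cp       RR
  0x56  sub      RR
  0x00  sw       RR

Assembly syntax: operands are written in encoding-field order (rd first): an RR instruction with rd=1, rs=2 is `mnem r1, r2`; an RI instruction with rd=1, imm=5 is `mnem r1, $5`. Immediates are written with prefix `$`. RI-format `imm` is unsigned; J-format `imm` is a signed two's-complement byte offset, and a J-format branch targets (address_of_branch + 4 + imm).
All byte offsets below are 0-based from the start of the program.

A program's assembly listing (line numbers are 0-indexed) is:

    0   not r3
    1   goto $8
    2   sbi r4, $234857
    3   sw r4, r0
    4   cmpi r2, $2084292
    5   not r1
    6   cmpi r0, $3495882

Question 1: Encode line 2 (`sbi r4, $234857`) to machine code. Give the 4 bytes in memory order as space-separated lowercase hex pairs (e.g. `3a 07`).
69 95 03 e3

L2: sbi op=0x71:7|rd=4:3|imm=234857:22 ⇒ 0xe3039569 ⇒ little 69 95 03 e3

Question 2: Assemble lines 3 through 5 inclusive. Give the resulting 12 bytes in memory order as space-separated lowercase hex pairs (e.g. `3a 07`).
3. sw fields op=0x0:7|rd=4:3|rs=0:3|pad=0:19 → word 01000000h → 00 00 00 01
4. cmpi fields op=0x7:7|rd=2:3|imm=2084292:22 → word 0e9fcdc4h → c4 cd 9f 0e
5. not fields op=0x57:7|rd=1:3|pad=0:22 → word ae400000h → 00 00 40 ae

00 00 00 01 c4 cd 9f 0e 00 00 40 ae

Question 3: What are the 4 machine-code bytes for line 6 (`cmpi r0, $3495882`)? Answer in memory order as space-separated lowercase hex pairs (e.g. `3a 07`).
line 6 (cmpi): pack op=0x7:7|rd=0:3|imm=3495882:22 = 0x0e3557ca; little→ ca 57 35 0e

ca 57 35 0e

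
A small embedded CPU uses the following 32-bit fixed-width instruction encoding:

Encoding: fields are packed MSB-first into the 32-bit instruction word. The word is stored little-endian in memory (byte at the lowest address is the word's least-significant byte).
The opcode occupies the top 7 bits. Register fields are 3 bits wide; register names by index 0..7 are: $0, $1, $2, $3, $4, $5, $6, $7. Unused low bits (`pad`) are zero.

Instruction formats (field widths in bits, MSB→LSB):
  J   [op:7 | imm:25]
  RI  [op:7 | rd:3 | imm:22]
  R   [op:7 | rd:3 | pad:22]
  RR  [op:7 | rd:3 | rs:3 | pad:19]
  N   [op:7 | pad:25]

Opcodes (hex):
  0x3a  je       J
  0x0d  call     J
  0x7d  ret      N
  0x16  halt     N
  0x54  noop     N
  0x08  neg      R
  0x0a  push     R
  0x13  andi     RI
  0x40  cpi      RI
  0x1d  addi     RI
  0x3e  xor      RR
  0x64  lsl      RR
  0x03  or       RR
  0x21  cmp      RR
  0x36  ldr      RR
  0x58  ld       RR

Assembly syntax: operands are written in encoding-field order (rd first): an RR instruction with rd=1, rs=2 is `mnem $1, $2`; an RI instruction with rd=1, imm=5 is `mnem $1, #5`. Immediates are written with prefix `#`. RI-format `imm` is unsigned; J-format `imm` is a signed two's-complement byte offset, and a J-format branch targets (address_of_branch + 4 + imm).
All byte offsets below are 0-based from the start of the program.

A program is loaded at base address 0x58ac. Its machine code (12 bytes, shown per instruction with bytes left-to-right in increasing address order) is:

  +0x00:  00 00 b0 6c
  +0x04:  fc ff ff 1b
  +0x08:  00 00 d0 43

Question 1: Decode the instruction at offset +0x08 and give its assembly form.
[08] 00 00 d0 43 → 0x43d00000
  opcode bits[31:25]=0x21: cmp/RR
  rd: (w>>22)&0x7=0x7 → $7
  rs: (w>>19)&0x7=0x2 → $2

cmp $7, $2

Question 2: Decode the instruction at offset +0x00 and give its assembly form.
[00] 00 00 b0 6c → 0x6cb00000
  top 7b → 0x36 → ldr [RR]
  rd: (w>>22)&0x7=0x2 → $2
  rs: (w>>19)&0x7=0x6 → $6

ldr $2, $6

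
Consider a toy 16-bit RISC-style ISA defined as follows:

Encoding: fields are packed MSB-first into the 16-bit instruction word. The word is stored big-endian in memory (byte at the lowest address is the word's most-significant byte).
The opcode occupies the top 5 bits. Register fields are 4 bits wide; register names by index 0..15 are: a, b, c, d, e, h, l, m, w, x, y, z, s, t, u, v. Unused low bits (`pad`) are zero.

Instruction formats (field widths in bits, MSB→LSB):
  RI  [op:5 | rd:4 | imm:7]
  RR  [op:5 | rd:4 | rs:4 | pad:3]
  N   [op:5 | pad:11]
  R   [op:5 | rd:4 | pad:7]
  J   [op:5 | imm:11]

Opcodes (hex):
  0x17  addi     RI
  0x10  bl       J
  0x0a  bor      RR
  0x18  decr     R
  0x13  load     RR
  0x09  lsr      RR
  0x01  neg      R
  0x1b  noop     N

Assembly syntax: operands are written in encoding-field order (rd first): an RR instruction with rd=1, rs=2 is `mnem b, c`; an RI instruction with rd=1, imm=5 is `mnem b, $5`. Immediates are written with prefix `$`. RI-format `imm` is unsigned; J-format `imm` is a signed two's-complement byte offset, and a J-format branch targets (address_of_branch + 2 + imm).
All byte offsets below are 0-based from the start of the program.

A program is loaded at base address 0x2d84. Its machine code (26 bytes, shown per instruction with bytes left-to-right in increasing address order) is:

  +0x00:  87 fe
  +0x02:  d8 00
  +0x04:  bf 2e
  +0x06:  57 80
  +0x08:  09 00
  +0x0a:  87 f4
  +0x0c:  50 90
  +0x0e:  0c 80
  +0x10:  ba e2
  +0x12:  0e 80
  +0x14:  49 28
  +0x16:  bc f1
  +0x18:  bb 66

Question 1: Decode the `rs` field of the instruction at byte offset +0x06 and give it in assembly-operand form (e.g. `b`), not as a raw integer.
a

off 0x06: read 57 80 as big → 0x5780
  opcode bits[15:11]=0xa: bor/RR
  rd@[10:7]=0xf ⇒ v
  rs@[6:3]=0x0 ⇒ a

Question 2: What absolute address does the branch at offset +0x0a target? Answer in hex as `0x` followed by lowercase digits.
off 0x0a: read 87 f4 as big → 0x87f4
  op=0x87f4>>11=0x10 ⇒ bl (J)
  imm@[10:0]=0x7f4 (s11→-12) ⇒ $-12
  target = base 0x2d84 + off 0x0a + 2 + imm -12 = 0x2d84

0x2d84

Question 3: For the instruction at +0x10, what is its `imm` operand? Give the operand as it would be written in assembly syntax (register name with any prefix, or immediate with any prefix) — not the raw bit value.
$98

off 0x10: read ba e2 as big → 0xbae2
  opcode bits[15:11]=0x17: addi/RI
  rd: (w>>7)&0xf=0x5 → h
  imm: (w>>0)&0x7f=0x62 → $98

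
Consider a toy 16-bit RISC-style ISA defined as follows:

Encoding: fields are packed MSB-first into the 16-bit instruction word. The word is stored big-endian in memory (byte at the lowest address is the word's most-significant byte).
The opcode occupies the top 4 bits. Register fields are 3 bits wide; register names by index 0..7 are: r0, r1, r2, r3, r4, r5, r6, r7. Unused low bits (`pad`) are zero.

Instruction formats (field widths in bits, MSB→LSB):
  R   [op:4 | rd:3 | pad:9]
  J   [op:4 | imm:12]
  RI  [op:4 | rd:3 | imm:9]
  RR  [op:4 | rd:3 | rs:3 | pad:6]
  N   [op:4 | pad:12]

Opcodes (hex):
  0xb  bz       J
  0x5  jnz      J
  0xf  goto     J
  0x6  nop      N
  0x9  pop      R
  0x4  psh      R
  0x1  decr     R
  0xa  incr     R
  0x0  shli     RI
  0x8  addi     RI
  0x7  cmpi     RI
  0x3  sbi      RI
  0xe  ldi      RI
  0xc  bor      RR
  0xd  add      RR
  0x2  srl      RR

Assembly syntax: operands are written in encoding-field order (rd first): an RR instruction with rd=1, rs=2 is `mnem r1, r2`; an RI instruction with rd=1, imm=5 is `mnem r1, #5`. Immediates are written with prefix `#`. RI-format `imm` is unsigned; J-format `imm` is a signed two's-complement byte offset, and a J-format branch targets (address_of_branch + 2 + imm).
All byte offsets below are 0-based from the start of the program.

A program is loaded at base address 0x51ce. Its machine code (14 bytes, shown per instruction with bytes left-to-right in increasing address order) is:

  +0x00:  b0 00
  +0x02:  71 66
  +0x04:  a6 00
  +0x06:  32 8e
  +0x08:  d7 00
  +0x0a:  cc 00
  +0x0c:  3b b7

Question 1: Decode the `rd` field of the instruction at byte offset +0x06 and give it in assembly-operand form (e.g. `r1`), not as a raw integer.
+0x06: 32 8e ⇒ word 0x328e (big)
  top 4b → 0x3 → sbi [RI]
  [11:9] rd=1 = r1
  [8:0] imm=142 = #142

r1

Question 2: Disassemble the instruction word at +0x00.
off 0x00: read b0 00 as big → 0xb000
  opcode bits[15:12]=0xb: bz/J
  [11:0] imm=0 = #0

bz #0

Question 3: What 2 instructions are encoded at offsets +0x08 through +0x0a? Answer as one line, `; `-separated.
add r3, r4; bor r6, r0

@+08  big-endian(d7 00) = 0xd700
  op=0xd700>>12=0xd ⇒ add (RR)
  rd: (w>>9)&0x7=0x3 → r3
  rs: (w>>6)&0x7=0x4 → r4
@+0a  big-endian(cc 00) = 0xcc00
  op=0xcc00>>12=0xc ⇒ bor (RR)
  rd: (w>>9)&0x7=0x6 → r6
  rs: (w>>6)&0x7=0x0 → r0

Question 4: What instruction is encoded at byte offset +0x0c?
off 0x0c: read 3b b7 as big → 0x3bb7
  opcode bits[15:12]=0x3: sbi/RI
  [11:9] rd=5 = r5
  [8:0] imm=439 = #439

sbi r5, #439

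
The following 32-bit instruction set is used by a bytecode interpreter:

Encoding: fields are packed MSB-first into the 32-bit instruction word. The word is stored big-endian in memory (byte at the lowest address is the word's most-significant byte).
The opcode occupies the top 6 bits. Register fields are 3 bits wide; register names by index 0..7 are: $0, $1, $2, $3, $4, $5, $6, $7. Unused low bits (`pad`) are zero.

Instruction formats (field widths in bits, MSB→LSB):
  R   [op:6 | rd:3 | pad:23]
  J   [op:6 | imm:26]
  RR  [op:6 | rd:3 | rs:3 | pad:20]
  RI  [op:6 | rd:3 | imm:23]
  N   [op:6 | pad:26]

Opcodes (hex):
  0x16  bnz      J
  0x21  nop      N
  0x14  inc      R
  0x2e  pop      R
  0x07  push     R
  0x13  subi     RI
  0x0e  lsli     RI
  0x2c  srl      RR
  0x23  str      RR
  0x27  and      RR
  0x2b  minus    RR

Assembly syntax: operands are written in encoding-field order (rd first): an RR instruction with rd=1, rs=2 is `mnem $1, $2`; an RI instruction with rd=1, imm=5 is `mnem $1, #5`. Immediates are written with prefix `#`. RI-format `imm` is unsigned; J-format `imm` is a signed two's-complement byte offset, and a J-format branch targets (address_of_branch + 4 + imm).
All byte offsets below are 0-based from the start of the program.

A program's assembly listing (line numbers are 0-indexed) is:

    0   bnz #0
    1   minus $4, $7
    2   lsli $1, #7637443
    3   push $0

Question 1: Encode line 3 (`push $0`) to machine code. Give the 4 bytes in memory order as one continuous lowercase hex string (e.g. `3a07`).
L3: push op=0x7:6|rd=0:3|pad=0:23 ⇒ 0x1c000000 ⇒ big 1c 00 00 00

1c000000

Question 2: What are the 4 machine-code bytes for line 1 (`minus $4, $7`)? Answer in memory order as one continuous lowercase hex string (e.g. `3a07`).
L1: minus op=0x2b:6|rd=4:3|rs=7:3|pad=0:20 ⇒ 0xae700000 ⇒ big ae 70 00 00

ae700000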